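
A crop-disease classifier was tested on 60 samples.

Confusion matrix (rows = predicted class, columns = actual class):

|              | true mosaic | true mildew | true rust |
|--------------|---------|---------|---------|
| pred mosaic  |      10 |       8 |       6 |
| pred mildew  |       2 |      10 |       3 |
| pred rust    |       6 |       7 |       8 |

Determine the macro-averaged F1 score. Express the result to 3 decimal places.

Per-class F1 score (2·TP/(2·TP+FP+FN)):
  mosaic: TP=10, FP=8+6=14, FN=2+6=8 → 20/42 = 0.4762
  mildew: TP=10, FP=2+3=5, FN=8+7=15 → 20/40 = 0.5000
  rust: TP=8, FP=6+7=13, FN=6+3=9 → 16/38 = 0.4211
Macro-F1 score = mean = (0.4762 + 0.5000 + 0.4211) / 3 = 0.466

0.466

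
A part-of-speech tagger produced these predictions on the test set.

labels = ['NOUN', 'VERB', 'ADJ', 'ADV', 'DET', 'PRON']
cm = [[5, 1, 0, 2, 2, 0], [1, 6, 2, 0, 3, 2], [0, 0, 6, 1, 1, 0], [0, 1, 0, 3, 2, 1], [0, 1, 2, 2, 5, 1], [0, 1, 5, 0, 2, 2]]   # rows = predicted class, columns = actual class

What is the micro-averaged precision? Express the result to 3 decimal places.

Micro-averaging pools counts across classes: ΣTP=27, ΣFP=33, ΣFN=33.
Micro-precision = TP/(TP+FP) on pooled counts = 0.450 (equals overall accuracy in single-label multiclass).

0.450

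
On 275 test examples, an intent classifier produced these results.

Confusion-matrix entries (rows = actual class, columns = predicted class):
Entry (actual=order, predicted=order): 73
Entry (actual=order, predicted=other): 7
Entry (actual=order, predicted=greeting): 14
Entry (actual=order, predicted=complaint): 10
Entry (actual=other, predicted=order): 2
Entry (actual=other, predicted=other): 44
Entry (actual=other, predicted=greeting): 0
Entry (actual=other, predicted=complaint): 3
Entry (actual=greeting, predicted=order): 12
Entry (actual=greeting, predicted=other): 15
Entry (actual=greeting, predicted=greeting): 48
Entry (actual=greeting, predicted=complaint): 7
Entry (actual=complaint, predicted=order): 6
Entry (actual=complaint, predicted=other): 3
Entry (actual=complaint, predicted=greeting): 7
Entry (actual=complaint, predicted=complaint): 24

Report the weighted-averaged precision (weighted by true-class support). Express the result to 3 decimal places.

Per-class precision (TP/(TP+FP)):
  order: TP=73, FP=2+12+6=20 → 73/93 = 0.7849
  other: TP=44, FP=7+15+3=25 → 44/69 = 0.6377
  greeting: TP=48, FP=14+0+7=21 → 48/69 = 0.6957
  complaint: TP=24, FP=10+3+7=20 → 24/44 = 0.5455
Weighted-precision = Σ (supportᵢ/N)·precisionᵢ with N=275: (104/275)·0.7849 + (49/275)·0.6377 + (82/275)·0.6957 + (40/275)·0.5455 = 0.697

0.697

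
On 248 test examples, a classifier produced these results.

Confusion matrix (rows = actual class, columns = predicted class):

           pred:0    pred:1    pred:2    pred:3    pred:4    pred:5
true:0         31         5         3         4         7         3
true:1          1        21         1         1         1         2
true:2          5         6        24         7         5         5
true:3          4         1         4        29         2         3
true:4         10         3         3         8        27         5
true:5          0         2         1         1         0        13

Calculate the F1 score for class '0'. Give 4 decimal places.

0.5962

Treat '0' as positive and all other classes as negative.
F1 score = 2·TP/(2·TP+FP+FN).
0: TP=31, FP=1+5+4+10+0=20, FN=5+3+4+7+3=22 → 62/104 = 0.59615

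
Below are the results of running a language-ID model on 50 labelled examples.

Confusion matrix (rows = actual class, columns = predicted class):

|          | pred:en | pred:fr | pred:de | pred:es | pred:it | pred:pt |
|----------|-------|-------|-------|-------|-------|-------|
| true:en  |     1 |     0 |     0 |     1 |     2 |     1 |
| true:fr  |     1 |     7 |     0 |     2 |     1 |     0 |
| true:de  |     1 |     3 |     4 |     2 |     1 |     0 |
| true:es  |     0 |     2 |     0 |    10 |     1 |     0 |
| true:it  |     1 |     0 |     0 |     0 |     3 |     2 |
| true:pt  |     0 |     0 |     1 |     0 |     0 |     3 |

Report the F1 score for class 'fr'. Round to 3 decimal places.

Take TP from the diagonal, FP from the rest of the 'fr' prediction marginal, FN from the rest of the 'fr' actual marginal.
F1 score = 2·TP/(2·TP+FP+FN).
fr: TP=7, FP=0+3+2+0+0=5, FN=1+0+2+1+0=4 → 14/23 = 0.6087

0.609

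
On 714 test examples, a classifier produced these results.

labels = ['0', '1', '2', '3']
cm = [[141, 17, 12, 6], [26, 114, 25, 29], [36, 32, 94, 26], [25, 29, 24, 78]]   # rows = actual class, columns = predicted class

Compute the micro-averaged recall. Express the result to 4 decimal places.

Micro-averaging pools counts across classes: ΣTP=427, ΣFP=287, ΣFN=287.
Micro-recall = TP/(TP+FN) on pooled counts = 0.5980 (equals overall accuracy in single-label multiclass).

0.5980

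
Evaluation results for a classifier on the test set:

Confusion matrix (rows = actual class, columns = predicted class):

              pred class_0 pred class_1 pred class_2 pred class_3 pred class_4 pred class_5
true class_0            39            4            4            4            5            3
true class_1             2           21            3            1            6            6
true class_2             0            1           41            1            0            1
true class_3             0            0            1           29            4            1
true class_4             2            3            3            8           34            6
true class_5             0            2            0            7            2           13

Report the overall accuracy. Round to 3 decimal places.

Accuracy = trace / total = (39+21+41+29+34+13=177) / 257 = 177/257 = 0.689

0.689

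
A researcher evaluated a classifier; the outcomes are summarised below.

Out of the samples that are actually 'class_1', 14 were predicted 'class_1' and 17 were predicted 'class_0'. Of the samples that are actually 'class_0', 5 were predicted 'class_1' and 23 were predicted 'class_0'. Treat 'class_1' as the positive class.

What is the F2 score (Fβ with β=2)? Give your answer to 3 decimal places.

Fβ = (1+β²)·TP / ((1+β²)·TP + β²·FN + FP), with β²=4
= 5·14 / (5·14 + 4·17 + 5) = 0.490

0.490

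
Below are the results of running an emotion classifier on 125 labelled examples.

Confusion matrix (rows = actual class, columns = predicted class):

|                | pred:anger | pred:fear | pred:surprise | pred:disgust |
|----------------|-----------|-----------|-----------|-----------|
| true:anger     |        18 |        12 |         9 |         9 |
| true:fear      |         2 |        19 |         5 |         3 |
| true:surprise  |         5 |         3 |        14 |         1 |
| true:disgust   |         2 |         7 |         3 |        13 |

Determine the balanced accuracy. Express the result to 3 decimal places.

0.540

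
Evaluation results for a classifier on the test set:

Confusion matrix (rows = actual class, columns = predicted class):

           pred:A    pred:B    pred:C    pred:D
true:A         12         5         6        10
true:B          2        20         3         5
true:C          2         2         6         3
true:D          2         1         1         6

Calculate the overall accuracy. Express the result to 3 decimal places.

0.512

Accuracy = trace / total = (12+20+6+6=44) / 86 = 44/86 = 0.512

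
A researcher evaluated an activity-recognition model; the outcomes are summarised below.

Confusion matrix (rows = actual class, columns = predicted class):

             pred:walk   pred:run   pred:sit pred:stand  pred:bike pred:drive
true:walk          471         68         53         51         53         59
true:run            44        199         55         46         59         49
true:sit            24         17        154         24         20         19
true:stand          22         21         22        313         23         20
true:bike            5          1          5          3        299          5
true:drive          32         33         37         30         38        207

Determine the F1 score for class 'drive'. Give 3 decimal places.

0.563

One-vs-rest for 'drive': TP = diagonal; FP = other classes predicted 'drive'; FN = 'drive' predicted as other.
F1 score = 2·TP/(2·TP+FP+FN).
drive: TP=207, FP=59+49+19+20+5=152, FN=32+33+37+30+38=170 → 414/736 = 0.5625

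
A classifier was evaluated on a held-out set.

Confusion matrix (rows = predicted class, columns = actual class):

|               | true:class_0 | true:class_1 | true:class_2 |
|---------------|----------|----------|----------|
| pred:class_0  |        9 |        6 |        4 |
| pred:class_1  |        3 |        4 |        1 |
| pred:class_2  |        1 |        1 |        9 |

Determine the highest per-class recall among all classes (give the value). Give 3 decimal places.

Per-class recall (TP/(TP+FN)):
  class_0: TP=9, FN=3+1=4 → 9/13 = 0.6923
  class_1: TP=4, FN=6+1=7 → 4/11 = 0.3636
  class_2: TP=9, FN=4+1=5 → 9/14 = 0.6429
Highest is class 'class_0' with recall = 0.692.

0.692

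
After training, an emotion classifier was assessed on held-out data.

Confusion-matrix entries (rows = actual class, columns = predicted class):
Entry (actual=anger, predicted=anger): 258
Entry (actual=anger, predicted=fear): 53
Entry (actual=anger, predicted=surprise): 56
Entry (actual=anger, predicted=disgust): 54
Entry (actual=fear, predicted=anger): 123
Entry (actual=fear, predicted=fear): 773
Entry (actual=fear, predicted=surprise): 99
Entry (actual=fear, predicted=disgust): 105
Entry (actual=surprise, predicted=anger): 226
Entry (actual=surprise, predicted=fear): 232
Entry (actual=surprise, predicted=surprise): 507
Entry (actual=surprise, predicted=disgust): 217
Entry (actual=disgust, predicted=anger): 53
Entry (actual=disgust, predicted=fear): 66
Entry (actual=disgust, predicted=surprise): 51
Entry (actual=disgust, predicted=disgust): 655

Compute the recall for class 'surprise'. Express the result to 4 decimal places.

0.4289

Take TP from the diagonal, FP from the rest of the 'surprise' prediction marginal, FN from the rest of the 'surprise' actual marginal.
recall = TP/(TP+FN).
surprise: TP=507, FN=226+232+217=675 → 507/1182 = 0.42893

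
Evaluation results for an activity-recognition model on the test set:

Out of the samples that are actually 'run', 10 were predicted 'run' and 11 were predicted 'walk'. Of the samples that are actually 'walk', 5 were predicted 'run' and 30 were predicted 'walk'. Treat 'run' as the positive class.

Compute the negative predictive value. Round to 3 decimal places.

NPV = TN/(TN+FN) = 30/(30+11) = 0.732

0.732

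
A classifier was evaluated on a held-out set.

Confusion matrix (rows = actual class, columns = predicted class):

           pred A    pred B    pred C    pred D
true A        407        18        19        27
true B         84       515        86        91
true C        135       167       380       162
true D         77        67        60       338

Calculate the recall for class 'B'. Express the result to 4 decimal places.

One-vs-rest for 'B': TP = diagonal; FP = other classes predicted 'B'; FN = 'B' predicted as other.
recall = TP/(TP+FN).
B: TP=515, FN=84+86+91=261 → 515/776 = 0.66366

0.6637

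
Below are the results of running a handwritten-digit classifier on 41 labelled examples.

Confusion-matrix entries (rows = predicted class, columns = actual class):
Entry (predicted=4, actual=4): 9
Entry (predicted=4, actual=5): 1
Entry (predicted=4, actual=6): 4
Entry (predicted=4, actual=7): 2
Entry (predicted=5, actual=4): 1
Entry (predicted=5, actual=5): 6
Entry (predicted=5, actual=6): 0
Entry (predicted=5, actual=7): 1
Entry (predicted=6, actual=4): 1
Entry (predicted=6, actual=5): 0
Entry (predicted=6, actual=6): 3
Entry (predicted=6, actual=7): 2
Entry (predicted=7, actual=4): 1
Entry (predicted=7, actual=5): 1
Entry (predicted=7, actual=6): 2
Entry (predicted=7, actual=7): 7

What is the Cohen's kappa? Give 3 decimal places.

Observed agreement pₒ = trace/N = 25/41 = 0.6098
Expected agreement pₑ = Σ (rowᵢ·colᵢ)/N² = (12·16 + 8·8 + 9·6 + 12·11)/41² = 0.2629
κ = (pₒ − pₑ)/(1 − pₑ) = (0.6098 − 0.2629)/(1 − 0.2629) = 0.471

0.471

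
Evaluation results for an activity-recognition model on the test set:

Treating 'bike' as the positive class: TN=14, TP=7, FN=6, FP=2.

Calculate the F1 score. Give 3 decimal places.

Precision = TP/(TP+FP) = 7/9 = 0.7778
Recall = TP/(TP+FN) = 7/13 = 0.5385
F1 = 2·TP/(2·TP+FP+FN) = 14/22 = 0.636

0.636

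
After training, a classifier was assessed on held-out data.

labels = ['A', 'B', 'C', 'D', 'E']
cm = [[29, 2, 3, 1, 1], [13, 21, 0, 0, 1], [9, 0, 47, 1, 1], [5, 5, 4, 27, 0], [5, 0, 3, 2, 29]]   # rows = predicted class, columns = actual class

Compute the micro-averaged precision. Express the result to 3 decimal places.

Micro-averaging pools counts across classes: ΣTP=153, ΣFP=56, ΣFN=56.
Micro-precision = TP/(TP+FP) on pooled counts = 0.732 (equals overall accuracy in single-label multiclass).

0.732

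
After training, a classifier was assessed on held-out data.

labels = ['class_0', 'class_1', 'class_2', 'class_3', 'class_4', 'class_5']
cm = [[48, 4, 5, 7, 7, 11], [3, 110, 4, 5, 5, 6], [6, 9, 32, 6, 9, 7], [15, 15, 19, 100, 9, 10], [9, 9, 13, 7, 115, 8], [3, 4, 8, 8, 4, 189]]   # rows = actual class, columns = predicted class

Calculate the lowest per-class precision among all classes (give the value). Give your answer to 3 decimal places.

0.395

Per-class precision (TP/(TP+FP)):
  class_0: TP=48, FP=3+6+15+9+3=36 → 48/84 = 0.5714
  class_1: TP=110, FP=4+9+15+9+4=41 → 110/151 = 0.7285
  class_2: TP=32, FP=5+4+19+13+8=49 → 32/81 = 0.3951
  class_3: TP=100, FP=7+5+6+7+8=33 → 100/133 = 0.7519
  class_4: TP=115, FP=7+5+9+9+4=34 → 115/149 = 0.7718
  class_5: TP=189, FP=11+6+7+10+8=42 → 189/231 = 0.8182
Lowest is class 'class_2' with precision = 0.395.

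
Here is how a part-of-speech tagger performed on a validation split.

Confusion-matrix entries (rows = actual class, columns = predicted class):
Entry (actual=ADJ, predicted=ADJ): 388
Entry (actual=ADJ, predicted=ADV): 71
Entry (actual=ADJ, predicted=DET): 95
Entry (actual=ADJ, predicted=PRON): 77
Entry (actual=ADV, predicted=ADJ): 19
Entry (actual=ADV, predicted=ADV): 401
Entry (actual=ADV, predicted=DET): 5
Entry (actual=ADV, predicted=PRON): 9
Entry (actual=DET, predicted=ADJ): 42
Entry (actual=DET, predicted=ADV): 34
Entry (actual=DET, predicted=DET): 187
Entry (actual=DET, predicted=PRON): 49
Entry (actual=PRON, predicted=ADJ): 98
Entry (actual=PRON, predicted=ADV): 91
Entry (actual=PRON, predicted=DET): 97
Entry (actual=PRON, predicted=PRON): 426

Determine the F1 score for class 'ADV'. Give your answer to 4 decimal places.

0.7779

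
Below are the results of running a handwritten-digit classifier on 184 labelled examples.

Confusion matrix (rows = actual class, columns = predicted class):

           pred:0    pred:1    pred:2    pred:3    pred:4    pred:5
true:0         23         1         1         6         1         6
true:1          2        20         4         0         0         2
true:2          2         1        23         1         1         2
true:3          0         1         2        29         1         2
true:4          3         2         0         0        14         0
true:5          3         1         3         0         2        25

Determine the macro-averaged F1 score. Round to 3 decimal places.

0.729

Per-class F1 score (2·TP/(2·TP+FP+FN)):
  0: TP=23, FP=2+2+0+3+3=10, FN=1+1+6+1+6=15 → 46/71 = 0.6479
  1: TP=20, FP=1+1+1+2+1=6, FN=2+4+0+0+2=8 → 40/54 = 0.7407
  2: TP=23, FP=1+4+2+0+3=10, FN=2+1+1+1+2=7 → 46/63 = 0.7302
  3: TP=29, FP=6+0+1+0+0=7, FN=0+1+2+1+2=6 → 58/71 = 0.8169
  4: TP=14, FP=1+0+1+1+2=5, FN=3+2+0+0+0=5 → 28/38 = 0.7368
  5: TP=25, FP=6+2+2+2+0=12, FN=3+1+3+0+2=9 → 50/71 = 0.7042
Macro-F1 score = mean = (0.6479 + 0.7407 + 0.7302 + 0.8169 + 0.7368 + 0.7042) / 6 = 0.729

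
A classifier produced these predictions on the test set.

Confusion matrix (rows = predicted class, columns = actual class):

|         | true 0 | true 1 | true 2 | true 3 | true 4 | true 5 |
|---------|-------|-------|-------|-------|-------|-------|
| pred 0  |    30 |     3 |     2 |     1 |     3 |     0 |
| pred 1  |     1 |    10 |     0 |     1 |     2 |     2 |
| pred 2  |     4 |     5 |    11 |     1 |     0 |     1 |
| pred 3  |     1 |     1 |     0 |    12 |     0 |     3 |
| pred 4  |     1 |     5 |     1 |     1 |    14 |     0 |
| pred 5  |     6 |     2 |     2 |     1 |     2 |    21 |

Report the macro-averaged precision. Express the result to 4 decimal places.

0.6424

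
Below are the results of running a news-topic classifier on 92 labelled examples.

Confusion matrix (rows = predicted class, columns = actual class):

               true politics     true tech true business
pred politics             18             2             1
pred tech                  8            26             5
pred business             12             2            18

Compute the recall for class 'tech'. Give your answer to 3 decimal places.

0.867

recall = TP/(TP+FN).
tech: TP=26, FN=2+2=4 → 26/30 = 0.8667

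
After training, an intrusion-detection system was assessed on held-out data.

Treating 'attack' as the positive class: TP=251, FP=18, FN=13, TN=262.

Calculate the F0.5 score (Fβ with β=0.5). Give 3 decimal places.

0.937

Fβ = (1+β²)·TP / ((1+β²)·TP + β²·FN + FP), with β²=1/4
= 1.25·251 / (1.25·251 + 0.25·13 + 18) = 0.937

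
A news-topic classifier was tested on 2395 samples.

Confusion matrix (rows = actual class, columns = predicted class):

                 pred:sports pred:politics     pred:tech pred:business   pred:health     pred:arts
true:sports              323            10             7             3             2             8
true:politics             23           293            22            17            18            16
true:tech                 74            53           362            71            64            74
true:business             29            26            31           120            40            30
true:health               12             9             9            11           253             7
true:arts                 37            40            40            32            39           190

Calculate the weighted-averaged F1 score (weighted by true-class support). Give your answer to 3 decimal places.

0.635

Per-class F1 score (2·TP/(2·TP+FP+FN)):
  sports: TP=323, FP=23+74+29+12+37=175, FN=10+7+3+2+8=30 → 646/851 = 0.7591
  politics: TP=293, FP=10+53+26+9+40=138, FN=23+22+17+18+16=96 → 586/820 = 0.7146
  tech: TP=362, FP=7+22+31+9+40=109, FN=74+53+71+64+74=336 → 724/1169 = 0.6193
  business: TP=120, FP=3+17+71+11+32=134, FN=29+26+31+40+30=156 → 240/530 = 0.4528
  health: TP=253, FP=2+18+64+40+39=163, FN=12+9+9+11+7=48 → 506/717 = 0.7057
  arts: TP=190, FP=8+16+74+30+7=135, FN=37+40+40+32+39=188 → 380/703 = 0.5405
Weighted-F1 score = Σ (supportᵢ/N)·F1 scoreᵢ with N=2395: (353/2395)·0.7591 + (389/2395)·0.7146 + (698/2395)·0.6193 + (276/2395)·0.4528 + (301/2395)·0.7057 + (378/2395)·0.5405 = 0.635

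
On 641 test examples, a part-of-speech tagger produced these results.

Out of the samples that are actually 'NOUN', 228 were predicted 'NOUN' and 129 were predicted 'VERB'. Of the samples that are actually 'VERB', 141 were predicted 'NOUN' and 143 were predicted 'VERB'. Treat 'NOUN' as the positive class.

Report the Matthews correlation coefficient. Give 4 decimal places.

MCC = (TP·TN − FP·FN) / √((TP+FP)(TP+FN)(TN+FP)(TN+FN))
Numerator = 228·143 − 141·129 = 14415
Denominator = √(369·357·284·272) = √10176110784 = 100876.7108
MCC = 14415 / 100876.7108 = 0.1429

0.1429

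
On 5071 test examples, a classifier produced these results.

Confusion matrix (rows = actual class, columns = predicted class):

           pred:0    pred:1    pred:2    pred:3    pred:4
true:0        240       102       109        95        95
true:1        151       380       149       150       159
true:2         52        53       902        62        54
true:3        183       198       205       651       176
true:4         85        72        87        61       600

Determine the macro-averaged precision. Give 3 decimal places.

0.525

Per-class precision (TP/(TP+FP)):
  0: TP=240, FP=151+52+183+85=471 → 240/711 = 0.3376
  1: TP=380, FP=102+53+198+72=425 → 380/805 = 0.4720
  2: TP=902, FP=109+149+205+87=550 → 902/1452 = 0.6212
  3: TP=651, FP=95+150+62+61=368 → 651/1019 = 0.6389
  4: TP=600, FP=95+159+54+176=484 → 600/1084 = 0.5535
Macro-precision = mean = (0.3376 + 0.4720 + 0.6212 + 0.6389 + 0.5535) / 5 = 0.525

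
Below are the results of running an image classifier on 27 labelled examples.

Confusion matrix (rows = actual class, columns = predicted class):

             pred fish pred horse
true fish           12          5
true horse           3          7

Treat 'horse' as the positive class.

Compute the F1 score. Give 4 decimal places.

0.6364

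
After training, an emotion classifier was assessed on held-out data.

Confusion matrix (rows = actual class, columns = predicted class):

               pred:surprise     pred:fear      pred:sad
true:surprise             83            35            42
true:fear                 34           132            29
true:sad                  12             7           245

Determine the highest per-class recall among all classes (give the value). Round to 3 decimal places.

Per-class recall (TP/(TP+FN)):
  surprise: TP=83, FN=35+42=77 → 83/160 = 0.5188
  fear: TP=132, FN=34+29=63 → 132/195 = 0.6769
  sad: TP=245, FN=12+7=19 → 245/264 = 0.9280
Highest is class 'sad' with recall = 0.928.

0.928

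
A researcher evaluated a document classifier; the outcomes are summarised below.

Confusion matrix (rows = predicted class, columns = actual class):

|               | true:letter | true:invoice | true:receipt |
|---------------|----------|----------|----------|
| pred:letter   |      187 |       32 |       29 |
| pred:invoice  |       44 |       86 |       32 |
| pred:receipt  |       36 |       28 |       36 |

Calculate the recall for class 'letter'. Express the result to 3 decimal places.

0.700

recall = TP/(TP+FN).
letter: TP=187, FN=44+36=80 → 187/267 = 0.7004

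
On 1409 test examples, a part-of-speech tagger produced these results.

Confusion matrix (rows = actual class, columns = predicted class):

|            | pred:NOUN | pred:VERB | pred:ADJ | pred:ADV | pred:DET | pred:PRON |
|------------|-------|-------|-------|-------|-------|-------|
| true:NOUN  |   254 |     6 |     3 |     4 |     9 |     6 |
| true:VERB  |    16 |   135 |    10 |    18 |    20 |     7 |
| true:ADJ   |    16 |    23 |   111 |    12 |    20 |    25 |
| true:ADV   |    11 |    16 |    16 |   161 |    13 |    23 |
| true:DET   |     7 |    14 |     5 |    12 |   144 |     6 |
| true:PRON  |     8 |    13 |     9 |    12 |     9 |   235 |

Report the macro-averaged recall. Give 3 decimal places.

0.725

Per-class recall (TP/(TP+FN)):
  NOUN: TP=254, FN=6+3+4+9+6=28 → 254/282 = 0.9007
  VERB: TP=135, FN=16+10+18+20+7=71 → 135/206 = 0.6553
  ADJ: TP=111, FN=16+23+12+20+25=96 → 111/207 = 0.5362
  ADV: TP=161, FN=11+16+16+13+23=79 → 161/240 = 0.6708
  DET: TP=144, FN=7+14+5+12+6=44 → 144/188 = 0.7660
  PRON: TP=235, FN=8+13+9+12+9=51 → 235/286 = 0.8217
Macro-recall = mean = (0.9007 + 0.6553 + 0.5362 + 0.6708 + 0.7660 + 0.8217) / 6 = 0.725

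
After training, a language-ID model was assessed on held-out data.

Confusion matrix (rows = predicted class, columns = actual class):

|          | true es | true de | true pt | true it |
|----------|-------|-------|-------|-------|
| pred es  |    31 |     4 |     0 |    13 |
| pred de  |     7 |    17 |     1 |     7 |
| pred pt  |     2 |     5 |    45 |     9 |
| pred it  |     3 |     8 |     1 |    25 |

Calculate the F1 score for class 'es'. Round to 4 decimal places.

0.6813

F1 score = 2·TP/(2·TP+FP+FN).
es: TP=31, FP=4+0+13=17, FN=7+2+3=12 → 62/91 = 0.68132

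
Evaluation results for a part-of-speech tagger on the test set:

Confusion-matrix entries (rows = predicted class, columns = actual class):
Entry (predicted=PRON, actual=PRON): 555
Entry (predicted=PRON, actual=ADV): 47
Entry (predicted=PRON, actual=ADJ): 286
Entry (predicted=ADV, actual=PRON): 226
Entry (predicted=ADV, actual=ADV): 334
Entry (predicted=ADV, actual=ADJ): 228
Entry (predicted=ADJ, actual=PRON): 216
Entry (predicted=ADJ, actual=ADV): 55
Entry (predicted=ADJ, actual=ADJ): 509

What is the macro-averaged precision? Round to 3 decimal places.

0.567

Per-class precision (TP/(TP+FP)):
  PRON: TP=555, FP=47+286=333 → 555/888 = 0.6250
  ADV: TP=334, FP=226+228=454 → 334/788 = 0.4239
  ADJ: TP=509, FP=216+55=271 → 509/780 = 0.6526
Macro-precision = mean = (0.6250 + 0.4239 + 0.6526) / 3 = 0.567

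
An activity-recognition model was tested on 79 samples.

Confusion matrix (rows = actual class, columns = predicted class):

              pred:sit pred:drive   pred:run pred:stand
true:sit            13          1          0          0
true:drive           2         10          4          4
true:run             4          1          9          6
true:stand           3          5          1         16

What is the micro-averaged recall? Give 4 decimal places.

0.6076

Micro-averaging pools counts across classes: ΣTP=48, ΣFP=31, ΣFN=31.
Micro-recall = TP/(TP+FN) on pooled counts = 0.6076 (equals overall accuracy in single-label multiclass).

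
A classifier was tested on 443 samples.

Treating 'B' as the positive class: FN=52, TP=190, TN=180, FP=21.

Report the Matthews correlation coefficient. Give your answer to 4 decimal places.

MCC = (TP·TN − FP·FN) / √((TP+FP)(TP+FN)(TN+FP)(TN+FN))
Numerator = 190·180 − 21·52 = 33108
Denominator = √(211·242·201·232) = √2381123184 = 48796.7538
MCC = 33108 / 48796.7538 = 0.6785

0.6785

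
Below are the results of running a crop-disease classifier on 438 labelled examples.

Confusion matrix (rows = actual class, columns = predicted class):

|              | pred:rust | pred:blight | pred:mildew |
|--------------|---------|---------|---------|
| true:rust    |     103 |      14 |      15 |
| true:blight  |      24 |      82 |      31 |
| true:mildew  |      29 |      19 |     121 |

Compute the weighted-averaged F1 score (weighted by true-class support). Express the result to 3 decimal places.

0.697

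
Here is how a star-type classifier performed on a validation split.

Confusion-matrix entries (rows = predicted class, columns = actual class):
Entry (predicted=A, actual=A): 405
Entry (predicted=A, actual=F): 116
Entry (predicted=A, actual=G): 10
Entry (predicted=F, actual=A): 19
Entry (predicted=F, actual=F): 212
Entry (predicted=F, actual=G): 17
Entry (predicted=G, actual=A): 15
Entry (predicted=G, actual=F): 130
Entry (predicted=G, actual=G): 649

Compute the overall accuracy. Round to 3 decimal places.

0.805

Accuracy = trace / total = (405+212+649=1266) / 1573 = 1266/1573 = 0.805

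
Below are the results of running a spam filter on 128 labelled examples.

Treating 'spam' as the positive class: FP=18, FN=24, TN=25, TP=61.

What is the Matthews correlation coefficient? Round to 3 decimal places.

MCC = (TP·TN − FP·FN) / √((TP+FP)(TP+FN)(TN+FP)(TN+FN))
Numerator = 61·25 − 18·24 = 1093
Denominator = √(79·85·43·49) = √14148505 = 3761.4499
MCC = 1093 / 3761.4499 = 0.291

0.291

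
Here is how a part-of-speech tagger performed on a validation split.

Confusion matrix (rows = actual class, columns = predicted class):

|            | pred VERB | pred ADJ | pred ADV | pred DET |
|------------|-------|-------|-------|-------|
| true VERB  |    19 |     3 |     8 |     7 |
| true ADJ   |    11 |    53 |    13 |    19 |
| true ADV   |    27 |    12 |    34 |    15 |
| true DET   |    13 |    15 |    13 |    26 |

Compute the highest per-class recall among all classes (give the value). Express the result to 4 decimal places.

0.5521

Per-class recall (TP/(TP+FN)):
  VERB: TP=19, FN=3+8+7=18 → 19/37 = 0.51351
  ADJ: TP=53, FN=11+13+19=43 → 53/96 = 0.55208
  ADV: TP=34, FN=27+12+15=54 → 34/88 = 0.38636
  DET: TP=26, FN=13+15+13=41 → 26/67 = 0.38806
Highest is class 'ADJ' with recall = 0.5521.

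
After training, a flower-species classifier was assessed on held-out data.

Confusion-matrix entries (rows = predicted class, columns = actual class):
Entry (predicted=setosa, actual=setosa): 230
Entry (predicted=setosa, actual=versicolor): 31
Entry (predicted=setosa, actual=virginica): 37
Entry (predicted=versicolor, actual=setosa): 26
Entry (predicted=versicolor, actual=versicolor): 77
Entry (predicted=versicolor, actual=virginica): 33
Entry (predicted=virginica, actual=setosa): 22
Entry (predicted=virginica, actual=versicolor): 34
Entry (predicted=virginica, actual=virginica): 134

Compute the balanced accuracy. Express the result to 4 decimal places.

Balanced accuracy = mean of per-class recall.
  setosa: recall = 230/278 = 0.82734
  versicolor: recall = 77/142 = 0.54225
  virginica: recall = 134/204 = 0.65686
Mean = (0.82734 + 0.54225 + 0.65686) / 3 = 0.6755

0.6755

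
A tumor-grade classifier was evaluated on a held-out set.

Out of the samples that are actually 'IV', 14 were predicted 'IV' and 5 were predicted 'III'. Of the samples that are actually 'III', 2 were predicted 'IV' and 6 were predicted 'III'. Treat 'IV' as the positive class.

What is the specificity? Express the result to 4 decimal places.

Specificity = TN/(TN+FP) = 6/(6+2) = 0.7500

0.7500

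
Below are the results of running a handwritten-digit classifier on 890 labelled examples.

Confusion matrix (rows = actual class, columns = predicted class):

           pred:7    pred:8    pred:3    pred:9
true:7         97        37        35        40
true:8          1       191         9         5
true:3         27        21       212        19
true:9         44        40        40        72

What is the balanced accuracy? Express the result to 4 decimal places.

0.6296

Balanced accuracy = mean of per-class recall.
  7: recall = 97/209 = 0.46411
  8: recall = 191/206 = 0.92718
  3: recall = 212/279 = 0.75986
  9: recall = 72/196 = 0.36735
Mean = (0.46411 + 0.92718 + 0.75986 + 0.36735) / 4 = 0.6296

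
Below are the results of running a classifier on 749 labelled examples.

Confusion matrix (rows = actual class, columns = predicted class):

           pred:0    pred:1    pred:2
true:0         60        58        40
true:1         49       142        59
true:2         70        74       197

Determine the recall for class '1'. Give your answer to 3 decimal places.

recall = TP/(TP+FN).
1: TP=142, FN=49+59=108 → 142/250 = 0.5680

0.568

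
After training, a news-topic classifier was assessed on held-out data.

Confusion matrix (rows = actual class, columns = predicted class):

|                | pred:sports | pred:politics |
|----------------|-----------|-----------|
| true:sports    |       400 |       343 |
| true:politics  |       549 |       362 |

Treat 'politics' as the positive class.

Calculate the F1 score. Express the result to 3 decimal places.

Precision = TP/(TP+FP) = 362/705 = 0.5135
Recall = TP/(TP+FN) = 362/911 = 0.3974
F1 = 2·TP/(2·TP+FP+FN) = 724/1616 = 0.448

0.448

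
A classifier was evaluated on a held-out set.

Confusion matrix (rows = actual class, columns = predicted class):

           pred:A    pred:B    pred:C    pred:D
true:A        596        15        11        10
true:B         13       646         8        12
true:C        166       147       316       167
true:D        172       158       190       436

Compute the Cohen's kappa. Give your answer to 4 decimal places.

0.5396

Observed agreement pₒ = trace/N = 1994/3063 = 0.65100
Expected agreement pₑ = Σ (rowᵢ·colᵢ)/N² = (632·947 + 679·966 + 796·525 + 956·625)/3063² = 0.24193
κ = (pₒ − pₑ)/(1 − pₑ) = (0.65100 − 0.24193)/(1 − 0.24193) = 0.5396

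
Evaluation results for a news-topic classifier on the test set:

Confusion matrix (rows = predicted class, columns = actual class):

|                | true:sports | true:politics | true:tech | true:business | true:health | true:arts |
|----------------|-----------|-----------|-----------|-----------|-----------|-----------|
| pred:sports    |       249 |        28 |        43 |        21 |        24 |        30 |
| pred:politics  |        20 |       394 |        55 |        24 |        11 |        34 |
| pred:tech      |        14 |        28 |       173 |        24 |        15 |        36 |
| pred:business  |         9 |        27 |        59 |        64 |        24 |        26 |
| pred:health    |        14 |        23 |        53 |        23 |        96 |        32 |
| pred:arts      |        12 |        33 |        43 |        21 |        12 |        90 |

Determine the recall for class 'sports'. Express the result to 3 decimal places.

0.783

recall = TP/(TP+FN).
sports: TP=249, FN=20+14+9+14+12=69 → 249/318 = 0.7830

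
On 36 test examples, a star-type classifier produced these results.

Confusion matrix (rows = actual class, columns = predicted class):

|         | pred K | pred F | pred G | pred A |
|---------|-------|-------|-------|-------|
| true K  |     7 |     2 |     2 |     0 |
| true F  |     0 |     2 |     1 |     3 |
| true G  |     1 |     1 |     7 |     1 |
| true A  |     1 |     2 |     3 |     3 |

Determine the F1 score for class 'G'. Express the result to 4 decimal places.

One-vs-rest for 'G': TP = diagonal; FP = other classes predicted 'G'; FN = 'G' predicted as other.
F1 score = 2·TP/(2·TP+FP+FN).
G: TP=7, FP=2+1+3=6, FN=1+1+1=3 → 14/23 = 0.60870

0.6087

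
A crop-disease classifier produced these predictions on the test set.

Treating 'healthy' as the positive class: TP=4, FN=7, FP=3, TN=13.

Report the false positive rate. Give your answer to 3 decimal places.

FPR = FP/(FP+TN) = 3/(3+13) = 0.188

0.188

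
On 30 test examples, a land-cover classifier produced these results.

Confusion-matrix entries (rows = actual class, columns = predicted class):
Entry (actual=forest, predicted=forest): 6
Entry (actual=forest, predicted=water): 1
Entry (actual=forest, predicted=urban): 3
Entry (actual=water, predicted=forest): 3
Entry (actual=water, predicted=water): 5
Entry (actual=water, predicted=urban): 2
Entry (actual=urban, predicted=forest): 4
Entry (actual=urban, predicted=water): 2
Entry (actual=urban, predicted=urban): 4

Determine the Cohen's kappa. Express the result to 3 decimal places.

0.250

Observed agreement pₒ = trace/N = 15/30 = 0.5000
Expected agreement pₑ = Σ (rowᵢ·colᵢ)/N² = (10·13 + 10·8 + 10·9)/30² = 0.3333
κ = (pₒ − pₑ)/(1 − pₑ) = (0.5000 − 0.3333)/(1 − 0.3333) = 0.250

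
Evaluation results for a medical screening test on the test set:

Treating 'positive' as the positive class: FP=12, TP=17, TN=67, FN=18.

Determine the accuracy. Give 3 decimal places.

Accuracy = (TP+TN)/N = (17+67)/114 = 0.737

0.737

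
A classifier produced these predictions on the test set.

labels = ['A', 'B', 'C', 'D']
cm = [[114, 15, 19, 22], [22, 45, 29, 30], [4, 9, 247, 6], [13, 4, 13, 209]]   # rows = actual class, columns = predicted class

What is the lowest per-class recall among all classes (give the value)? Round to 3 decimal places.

Per-class recall (TP/(TP+FN)):
  A: TP=114, FN=15+19+22=56 → 114/170 = 0.6706
  B: TP=45, FN=22+29+30=81 → 45/126 = 0.3571
  C: TP=247, FN=4+9+6=19 → 247/266 = 0.9286
  D: TP=209, FN=13+4+13=30 → 209/239 = 0.8745
Lowest is class 'B' with recall = 0.357.

0.357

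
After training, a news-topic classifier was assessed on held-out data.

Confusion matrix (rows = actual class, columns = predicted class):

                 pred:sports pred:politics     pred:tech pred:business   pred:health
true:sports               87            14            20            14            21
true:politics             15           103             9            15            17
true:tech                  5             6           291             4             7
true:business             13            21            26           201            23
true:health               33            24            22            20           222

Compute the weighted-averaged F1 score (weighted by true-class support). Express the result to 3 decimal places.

0.731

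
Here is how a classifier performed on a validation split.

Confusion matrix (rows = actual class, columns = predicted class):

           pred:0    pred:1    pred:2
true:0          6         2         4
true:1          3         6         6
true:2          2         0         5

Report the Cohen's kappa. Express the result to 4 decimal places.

Observed agreement pₒ = trace/N = 17/34 = 0.50000
Expected agreement pₑ = Σ (rowᵢ·colᵢ)/N² = (12·11 + 15·8 + 7·15)/34² = 0.30882
κ = (pₒ − pₑ)/(1 − pₑ) = (0.50000 − 0.30882)/(1 − 0.30882) = 0.2766

0.2766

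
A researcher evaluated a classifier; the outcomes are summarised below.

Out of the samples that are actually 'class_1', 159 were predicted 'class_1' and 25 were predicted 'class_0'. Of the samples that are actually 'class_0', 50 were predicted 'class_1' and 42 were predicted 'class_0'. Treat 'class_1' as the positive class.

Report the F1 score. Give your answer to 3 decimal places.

Precision = TP/(TP+FP) = 159/209 = 0.7608
Recall = TP/(TP+FN) = 159/184 = 0.8641
F1 = 2·TP/(2·TP+FP+FN) = 318/393 = 0.809

0.809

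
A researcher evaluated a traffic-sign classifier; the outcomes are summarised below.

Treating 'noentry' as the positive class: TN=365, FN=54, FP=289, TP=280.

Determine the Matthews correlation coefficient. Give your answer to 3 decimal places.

MCC = (TP·TN − FP·FN) / √((TP+FP)(TP+FN)(TN+FP)(TN+FN))
Numerator = 280·365 − 289·54 = 86594
Denominator = √(569·334·654·419) = √52077545196 = 228205.0508
MCC = 86594 / 228205.0508 = 0.379

0.379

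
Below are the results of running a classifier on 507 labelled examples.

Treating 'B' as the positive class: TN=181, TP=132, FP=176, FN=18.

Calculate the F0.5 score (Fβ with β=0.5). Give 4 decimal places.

Fβ = (1+β²)·TP / ((1+β²)·TP + β²·FN + FP), with β²=1/4
= 1.25·132 / (1.25·132 + 0.25·18 + 176) = 0.4776

0.4776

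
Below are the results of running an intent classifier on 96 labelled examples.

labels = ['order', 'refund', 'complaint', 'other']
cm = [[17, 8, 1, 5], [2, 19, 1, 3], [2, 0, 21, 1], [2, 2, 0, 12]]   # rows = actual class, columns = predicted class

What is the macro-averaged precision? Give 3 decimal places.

0.720

Per-class precision (TP/(TP+FP)):
  order: TP=17, FP=2+2+2=6 → 17/23 = 0.7391
  refund: TP=19, FP=8+0+2=10 → 19/29 = 0.6552
  complaint: TP=21, FP=1+1+0=2 → 21/23 = 0.9130
  other: TP=12, FP=5+3+1=9 → 12/21 = 0.5714
Macro-precision = mean = (0.7391 + 0.6552 + 0.9130 + 0.5714) / 4 = 0.720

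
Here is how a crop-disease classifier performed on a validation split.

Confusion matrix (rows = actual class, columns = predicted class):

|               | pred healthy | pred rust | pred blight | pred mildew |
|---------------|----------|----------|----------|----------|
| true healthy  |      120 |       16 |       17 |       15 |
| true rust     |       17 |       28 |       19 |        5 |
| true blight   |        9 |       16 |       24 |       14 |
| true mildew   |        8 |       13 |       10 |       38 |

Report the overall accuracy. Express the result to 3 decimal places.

Accuracy = trace / total = (120+28+24+38=210) / 369 = 210/369 = 0.569

0.569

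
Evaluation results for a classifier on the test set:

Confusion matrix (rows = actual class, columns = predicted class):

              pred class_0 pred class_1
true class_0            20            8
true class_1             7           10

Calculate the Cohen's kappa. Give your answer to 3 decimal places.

0.299

Observed agreement pₒ = trace/N = 30/45 = 0.6667
Expected agreement pₑ = Σ (rowᵢ·colᵢ)/N² = (28·27 + 17·18)/45² = 0.5244
κ = (pₒ − pₑ)/(1 − pₑ) = (0.6667 − 0.5244)/(1 − 0.5244) = 0.299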